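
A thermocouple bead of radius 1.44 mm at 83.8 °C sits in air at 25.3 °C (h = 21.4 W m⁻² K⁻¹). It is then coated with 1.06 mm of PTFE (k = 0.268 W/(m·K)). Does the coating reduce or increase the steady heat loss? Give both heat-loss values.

Critical radius for a sphere: r_cr = 2k/h = 0.0250 m = 2.50 cm.
Outer radius after coating: r₂ = 0.00144 + 0.00106 = 0.00250 m.
Since r₁ < r_cr and r₂ ≤ r_cr, the coating moves toward the maximum at r_cr — heat loss rises.
Bare: R = 1/(4πr₁²h) = 1793 K/W; Q = 58.5/1793 = 0.0326 W.
Coated: R = R_cond + R_conv = 682.4 K/W; Q = 58.5/682.4 = 0.0857 W.

increases: 0.0326 → 0.0857 W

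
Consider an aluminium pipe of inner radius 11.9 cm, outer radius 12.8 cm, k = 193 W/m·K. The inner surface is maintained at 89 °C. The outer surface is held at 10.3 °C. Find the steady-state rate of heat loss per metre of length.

Q' = 2πk·ΔT/ln(r₂/r₁) = 2π × 193 × 78.7 / ln(0.128/0.119) = 1.31×10^6 W/m

Q' = 1310 kW/m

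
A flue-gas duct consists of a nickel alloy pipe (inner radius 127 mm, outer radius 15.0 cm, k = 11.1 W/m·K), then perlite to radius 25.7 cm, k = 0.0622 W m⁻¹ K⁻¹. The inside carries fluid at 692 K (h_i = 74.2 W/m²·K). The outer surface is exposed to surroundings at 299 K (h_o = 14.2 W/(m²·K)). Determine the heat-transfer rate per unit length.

Q' = 273 W/m

Series thermal resistances, inner to outer:
  R'_conv,in = 1/(2πr h) = 1/(2π·0.127·74.2) = 0.01689 m·K/W
  R'_nickel alloy = ln(0.150/0.127)/(2πk) = 0.1664/(2π·11.1) = 0.002387 m·K/W
  R'_perlite = ln(0.257/0.150)/(2πk) = 0.5384/(2π·0.0622) = 1.378 m·K/W
  R'_conv,out = 1/(2πr h) = 1/(2π·0.257·14.2) = 0.04361 m·K/W
ΣR = 0.01689 + 0.002387 + 1.378 + 0.04361 = 1.441 m·K/W
Q' = ΔT/ΣR = (692 K − 299 K)/1.441 = 273 W/m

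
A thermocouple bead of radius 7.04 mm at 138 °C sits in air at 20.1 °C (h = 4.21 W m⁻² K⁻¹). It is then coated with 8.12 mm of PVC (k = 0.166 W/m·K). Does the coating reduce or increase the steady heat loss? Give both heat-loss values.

Critical radius for a sphere: r_cr = 2k/h = 0.0789 m = 7.89 cm.
Outer radius after coating: r₂ = 0.00704 + 0.00812 = 0.01516 m.
Since r₁ < r_cr and r₂ ≤ r_cr, the coating moves toward the maximum at r_cr — heat loss rises.
Bare: R = 1/(4πr₁²h) = 381.4 K/W; Q = 117.9/381.4 = 0.309 W.
Coated: R = R_cond + R_conv = 118.7 K/W; Q = 117.9/118.7 = 0.993 W.

increases: 0.309 → 0.993 W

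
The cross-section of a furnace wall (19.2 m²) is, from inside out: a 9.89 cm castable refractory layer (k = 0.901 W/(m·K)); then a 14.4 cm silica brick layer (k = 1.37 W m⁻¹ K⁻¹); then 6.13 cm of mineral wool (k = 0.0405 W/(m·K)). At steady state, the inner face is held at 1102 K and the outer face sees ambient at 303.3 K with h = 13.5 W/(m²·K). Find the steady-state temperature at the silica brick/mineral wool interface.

Treat each layer as a resistance in series:
  R_castable refractory = L/(kA) = 0.0989/(0.901·19.2) = 0.005717 K/W
  R_silica brick = L/(kA) = 0.144/(1.37·19.2) = 0.005474 K/W
  R_mineral wool = L/(kA) = 0.0613/(0.0405·19.2) = 0.07883 K/W
  R_conv,out = 1/(hA) = 1/(13.5·19.2) = 0.003858 K/W
ΣR = 0.005717 + 0.005474 + 0.07883 + 0.003858 = 0.09388 K/W
Q = ΔT/ΣR = (1102 K − 303.3 K)/0.09388 = 8508 W
From the inner boundary to the silica brick/mineral wool interface, ΣR_partial = 0.01119 K/W.
T_interface = T_in − Q·ΣR_partial = 1102 K − (8508)(0.01119) = 1007 K

T = 1007 K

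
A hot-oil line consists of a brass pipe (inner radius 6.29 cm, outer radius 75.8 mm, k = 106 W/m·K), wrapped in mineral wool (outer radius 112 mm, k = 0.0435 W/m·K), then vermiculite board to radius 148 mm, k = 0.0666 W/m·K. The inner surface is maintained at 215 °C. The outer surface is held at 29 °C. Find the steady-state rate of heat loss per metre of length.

Series thermal resistances, inner to outer:
  R'_brass = ln(0.0758/0.0629)/(2πk) = 0.1866/(2π·106) = 2.801×10^-4 m·K/W
  R'_mineral wool = ln(0.112/0.0758)/(2πk) = 0.3904/(2π·0.0435) = 1.428 m·K/W
  R'_vermiculite board = ln(0.148/0.112)/(2πk) = 0.2787/(2π·0.0666) = 0.6660 m·K/W
ΣR = 2.801×10^-4 + 1.428 + 0.6660 = 2.094 m·K/W
Q' = ΔT/ΣR = (215 °C − 29 °C)/2.094 = 88.8 W/m

Q' = 88.8 W/m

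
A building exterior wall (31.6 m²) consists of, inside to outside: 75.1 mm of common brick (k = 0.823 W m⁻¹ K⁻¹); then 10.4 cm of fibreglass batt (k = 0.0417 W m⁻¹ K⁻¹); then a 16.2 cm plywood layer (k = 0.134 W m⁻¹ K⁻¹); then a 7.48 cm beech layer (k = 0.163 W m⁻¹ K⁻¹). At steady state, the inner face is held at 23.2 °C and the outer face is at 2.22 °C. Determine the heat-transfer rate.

Q = 156 W

Resistance network (inner→outer):
  R_common brick = L/(kA) = 0.0751/(0.823·31.6) = 0.002888 K/W
  R_fibreglass batt = L/(kA) = 0.104/(0.0417·31.6) = 0.07892 K/W
  R_plywood = L/(kA) = 0.162/(0.134·31.6) = 0.03826 K/W
  R_beech = L/(kA) = 0.0748/(0.163·31.6) = 0.01452 K/W
ΣR = 0.002888 + 0.07892 + 0.03826 + 0.01452 = 0.1346 K/W
Q = ΔT/ΣR = (23.2 °C − 2.22 °C)/0.1346 = 156 W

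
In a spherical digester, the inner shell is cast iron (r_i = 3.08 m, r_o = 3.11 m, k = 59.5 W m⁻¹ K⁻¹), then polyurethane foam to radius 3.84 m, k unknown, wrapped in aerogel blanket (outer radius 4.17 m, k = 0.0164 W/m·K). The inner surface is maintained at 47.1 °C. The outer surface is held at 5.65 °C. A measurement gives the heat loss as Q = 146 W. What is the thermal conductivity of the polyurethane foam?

ΣR = ΔT/Q = |47.1 − 5.65|/146 = 0.2839 K/W
Known resistances:
  R_cast iron = (1/3.08 − 1/3.11)/(4πk) = 0.003132/(4π·59.5) = 4.189×10^-6 K/W
  R_aerogel blanket = (1/3.84 − 1/4.17)/(4πk) = 0.02061/(4π·0.0164) = 0.1000 K/W
R_polyurethane foam = ΣR − ΣR_known = 0.2839 − 0.1000 = 0.1839 K/W
(1/r₁−1/r₂)/(4πk) = 0.1839 ⇒ k = 0.06113/(4π·0.1839) = 0.0265 W/m·K

k = 0.0265 W/m·K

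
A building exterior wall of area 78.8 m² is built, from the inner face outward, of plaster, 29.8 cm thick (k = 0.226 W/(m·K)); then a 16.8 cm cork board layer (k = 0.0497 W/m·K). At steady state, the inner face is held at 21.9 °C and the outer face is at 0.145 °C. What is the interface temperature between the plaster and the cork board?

Treat each layer as a resistance in series:
  R_plaster = L/(kA) = 0.298/(0.226·78.8) = 0.01673 K/W
  R_cork board = L/(kA) = 0.168/(0.0497·78.8) = 0.04290 K/W
ΣR = 0.01673 + 0.04290 = 0.05963 K/W
Q = ΔT/ΣR = (21.9 °C − 0.145 °C)/0.05963 = 364.8 W
From the inner boundary to the plaster/cork board interface, ΣR_partial = 0.01673 K/W.
T_interface = T_in − Q·ΣR_partial = 21.9 °C − (364.8)(0.01673) = 15.8 °C

T = 15.8 °C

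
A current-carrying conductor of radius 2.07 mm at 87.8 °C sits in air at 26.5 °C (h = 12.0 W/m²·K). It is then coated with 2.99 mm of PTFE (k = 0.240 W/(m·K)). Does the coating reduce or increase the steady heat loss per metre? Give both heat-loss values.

increases: 9.57 → 19.1 W/m

Critical radius for a cylinder: r_cr = k/h = 0.0200 m = 2.00 cm.
Outer radius after coating: r₂ = 0.00207 + 0.00299 = 0.00506 m.
Since r₁ < r_cr and r₂ ≤ r_cr, the coating moves toward the maximum at r_cr — heat loss rises.
Bare: R = 1/(2πr₁h) = 6.407 m·K/W; Q = 61.3/6.407 = 9.57 W/m.
Coated: R = R_cond + R_conv = 3.214 m·K/W; Q = 61.3/3.214 = 19.1 W/m.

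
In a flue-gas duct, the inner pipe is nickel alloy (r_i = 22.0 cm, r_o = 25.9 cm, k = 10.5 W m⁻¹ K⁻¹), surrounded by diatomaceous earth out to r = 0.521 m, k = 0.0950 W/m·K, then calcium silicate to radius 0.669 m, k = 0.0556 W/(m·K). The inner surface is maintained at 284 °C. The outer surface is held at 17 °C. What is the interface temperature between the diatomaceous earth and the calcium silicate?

Series thermal resistances, inner to outer:
  R'_nickel alloy = ln(0.259/0.220)/(2πk) = 0.1632/(2π·10.5) = 0.002474 m·K/W
  R'_diatomaceous earth = ln(0.521/0.259)/(2πk) = 0.6989/(2π·0.0950) = 1.171 m·K/W
  R'_calcium silicate = ln(0.669/0.521)/(2πk) = 0.2500/(2π·0.0556) = 0.7157 m·K/W
ΣR = 0.002474 + 1.171 + 0.7157 = 1.889 m·K/W
Q' = ΔT/ΣR = (284 °C − 17 °C)/1.889 = 141.3 W/m
From the inner boundary to the diatomaceous earth/calcium silicate interface, ΣR_partial = 1.173 m·K/W.
T_interface = T_in − Q'·ΣR_partial = 284 °C − (141.3)(1.173) = 118 °C

T = 118 °C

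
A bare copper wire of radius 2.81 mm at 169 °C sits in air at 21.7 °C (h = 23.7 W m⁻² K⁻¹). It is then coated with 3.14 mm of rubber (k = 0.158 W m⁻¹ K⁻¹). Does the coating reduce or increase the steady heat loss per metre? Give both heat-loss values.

Critical radius for a cylinder: r_cr = k/h = 0.00667 m = 0.667 cm.
Outer radius after coating: r₂ = 0.00281 + 0.00314 = 0.00595 m.
Since r₁ < r_cr and r₂ ≤ r_cr, the coating moves toward the maximum at r_cr — heat loss rises.
Bare: R = 1/(2πr₁h) = 2.390 m·K/W; Q = 147.3/2.390 = 61.6 W/m.
Coated: R = R_cond + R_conv = 1.884 m·K/W; Q = 147.3/1.884 = 78.2 W/m.

increases: 61.6 → 78.2 W/m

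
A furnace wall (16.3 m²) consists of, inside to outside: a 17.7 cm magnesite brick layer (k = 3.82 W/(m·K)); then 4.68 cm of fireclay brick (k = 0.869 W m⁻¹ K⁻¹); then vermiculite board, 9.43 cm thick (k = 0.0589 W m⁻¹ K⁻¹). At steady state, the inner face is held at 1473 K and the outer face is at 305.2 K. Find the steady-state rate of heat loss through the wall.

Treat each layer as a resistance in series:
  R_magnesite brick = L/(kA) = 0.177/(3.82·16.3) = 0.002843 K/W
  R_fireclay brick = L/(kA) = 0.0468/(0.869·16.3) = 0.003304 K/W
  R_vermiculite board = L/(kA) = 0.0943/(0.0589·16.3) = 0.09822 K/W
ΣR = 0.002843 + 0.003304 + 0.09822 = 0.1044 K/W
Q = ΔT/ΣR = (1473 K − 305.2 K)/0.1044 = 11200 W

Q = 11.2 kW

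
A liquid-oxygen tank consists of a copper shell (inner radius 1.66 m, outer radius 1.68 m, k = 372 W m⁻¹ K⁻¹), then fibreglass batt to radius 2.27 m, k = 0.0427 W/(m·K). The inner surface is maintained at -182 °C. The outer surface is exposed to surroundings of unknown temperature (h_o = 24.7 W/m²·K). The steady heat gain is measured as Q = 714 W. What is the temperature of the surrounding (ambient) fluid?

T_out = 24.3 °C

Sum the resistances:
  R_copper = (1/1.66 − 1/1.68)/(4πk) = 0.007172/(4π·372) = 1.534×10^-6 K/W
  R_fibreglass batt = (1/1.68 − 1/2.27)/(4πk) = 0.1547/(4π·0.0427) = 0.2883 K/W
  R_conv,out = 1/(4πr²h) = 1/(4π·2.27²·24.7) = 6.252×10^-4 K/W
ΣR = 0.2889 K/W
ΔT = Q·ΣR = 714 × 0.2889 = 206.3 K
Heat flows inward, so T_out = T_in + ΔT = -182 + 206.3 = 24.3 °C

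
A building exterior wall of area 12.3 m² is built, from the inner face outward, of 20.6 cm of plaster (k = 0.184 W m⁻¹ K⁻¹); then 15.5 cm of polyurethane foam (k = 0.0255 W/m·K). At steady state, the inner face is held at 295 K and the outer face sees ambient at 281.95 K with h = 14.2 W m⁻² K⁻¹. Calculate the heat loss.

Treat each layer as a resistance in series:
  R_plaster = L/(kA) = 0.206/(0.184·12.3) = 0.09102 K/W
  R_polyurethane foam = L/(kA) = 0.155/(0.0255·12.3) = 0.4942 K/W
  R_conv,out = 1/(hA) = 1/(14.2·12.3) = 0.005725 K/W
ΣR = 0.09102 + 0.4942 + 0.005725 = 0.5909 K/W
Q = ΔT/ΣR = (295 K − 281.95 K)/0.5909 = 22.1 W

Q = 22.1 W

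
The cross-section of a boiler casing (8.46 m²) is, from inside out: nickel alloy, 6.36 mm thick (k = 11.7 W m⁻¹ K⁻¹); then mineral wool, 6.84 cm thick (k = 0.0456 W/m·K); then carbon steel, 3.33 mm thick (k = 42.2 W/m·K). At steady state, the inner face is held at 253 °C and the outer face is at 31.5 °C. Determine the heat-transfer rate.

Q = 1250 W

Treat each layer as a resistance in series:
  R_nickel alloy = L/(kA) = 0.00636/(11.7·8.46) = 6.425×10^-5 K/W
  R_mineral wool = L/(kA) = 0.0684/(0.0456·8.46) = 0.1773 K/W
  R_carbon steel = L/(kA) = 0.00333/(42.2·8.46) = 9.327×10^-6 K/W
ΣR = 6.425×10^-5 + 0.1773 + 9.327×10^-6 = 0.1774 K/W
Q = ΔT/ΣR = (253 °C − 31.5 °C)/0.1774 = 1250 W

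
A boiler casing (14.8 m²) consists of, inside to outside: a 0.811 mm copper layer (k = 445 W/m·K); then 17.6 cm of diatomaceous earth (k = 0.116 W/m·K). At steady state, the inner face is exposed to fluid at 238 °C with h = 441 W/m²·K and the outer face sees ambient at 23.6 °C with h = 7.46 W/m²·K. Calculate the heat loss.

Treat each layer as a resistance in series:
  R_conv,in = 1/(hA) = 1/(441·14.8) = 1.532×10^-4 K/W
  R_copper = L/(kA) = 8.11×10^-4/(445·14.8) = 1.231×10^-7 K/W
  R_diatomaceous earth = L/(kA) = 0.176/(0.116·14.8) = 0.1025 K/W
  R_conv,out = 1/(hA) = 1/(7.46·14.8) = 0.009057 K/W
ΣR = 1.532×10^-4 + 1.231×10^-7 + 0.1025 + 0.009057 = 0.1117 K/W
Q = ΔT/ΣR = (238 °C − 23.6 °C)/0.1117 = 1920 W

Q = 1920 W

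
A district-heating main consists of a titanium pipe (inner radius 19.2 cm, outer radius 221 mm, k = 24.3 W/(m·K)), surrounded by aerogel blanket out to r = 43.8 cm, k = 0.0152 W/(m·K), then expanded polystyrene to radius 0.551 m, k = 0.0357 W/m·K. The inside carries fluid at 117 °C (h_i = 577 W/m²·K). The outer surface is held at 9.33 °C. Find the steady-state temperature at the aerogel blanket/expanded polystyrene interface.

T = 22.8 °C

Resistance network (inner→outer):
  R'_conv,in = 1/(2πr h) = 1/(2π·0.192·577) = 0.001437 m·K/W
  R'_titanium = ln(0.221/0.192)/(2πk) = 0.1407/(2π·24.3) = 9.213×10^-4 m·K/W
  R'_aerogel blanket = ln(0.438/0.221)/(2πk) = 0.6841/(2π·0.0152) = 7.163 m·K/W
  R'_expanded polystyrene = ln(0.551/0.438)/(2πk) = 0.2295/(2π·0.0357) = 1.023 m·K/W
ΣR = 0.001437 + 9.213×10^-4 + 7.163 + 1.023 = 8.188 m·K/W
Q' = ΔT/ΣR = (117 °C − 9.33 °C)/8.188 = 13.15 W/m
From the inner boundary to the aerogel blanket/expanded polystyrene interface, ΣR_partial = 7.165 m·K/W.
T_interface = T_in − Q'·ΣR_partial = 117 °C − (13.15)(7.165) = 22.8 °C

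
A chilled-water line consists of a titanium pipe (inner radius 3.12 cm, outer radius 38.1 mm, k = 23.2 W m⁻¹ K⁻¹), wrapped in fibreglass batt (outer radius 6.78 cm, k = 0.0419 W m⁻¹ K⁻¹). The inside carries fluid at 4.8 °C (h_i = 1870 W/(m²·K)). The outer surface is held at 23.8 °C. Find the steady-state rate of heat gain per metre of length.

Q' = 8.66 W/m

Treat each layer as a resistance in series:
  R'_conv,in = 1/(2πr h) = 1/(2π·0.0312·1870) = 0.002728 m·K/W
  R'_titanium = ln(0.0381/0.0312)/(2πk) = 0.1998/(2π·23.2) = 0.001371 m·K/W
  R'_fibreglass batt = ln(0.0678/0.0381)/(2πk) = 0.5763/(2π·0.0419) = 2.189 m·K/W
ΣR = 0.002728 + 0.001371 + 2.189 = 2.193 m·K/W
Q' = ΔT/ΣR = (4.8 °C − 23.8 °C)/2.193 = -8.66 W/m
(Negative Q' ⇒ heat flows inward; heat gain = 8.66 W/m.)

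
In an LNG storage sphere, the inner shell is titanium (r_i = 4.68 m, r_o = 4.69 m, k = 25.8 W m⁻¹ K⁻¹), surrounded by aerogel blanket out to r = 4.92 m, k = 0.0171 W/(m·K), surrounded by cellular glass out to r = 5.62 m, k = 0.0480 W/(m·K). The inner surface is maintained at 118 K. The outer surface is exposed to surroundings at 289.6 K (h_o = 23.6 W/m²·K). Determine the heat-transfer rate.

Series thermal resistances, inner to outer:
  R_titanium = (1/4.68 − 1/4.69)/(4πk) = 4.556×10^-4/(4π·25.8) = 1.405×10^-6 K/W
  R_aerogel blanket = (1/4.69 − 1/4.92)/(4πk) = 0.009968/(4π·0.0171) = 0.04639 K/W
  R_cellular glass = (1/4.92 − 1/5.62)/(4πk) = 0.02532/(4π·0.0480) = 0.04197 K/W
  R_conv,out = 1/(4πr²h) = 1/(4π·5.62²·23.6) = 1.068×10^-4 K/W
ΣR = 1.405×10^-6 + 0.04639 + 0.04197 + 1.068×10^-4 = 0.08847 K/W
Q = ΔT/ΣR = (118 K − 289.6 K)/0.08847 = -1940 W
(Negative Q ⇒ heat flows inward; heat gain = 1940 W.)

Q = 1940 W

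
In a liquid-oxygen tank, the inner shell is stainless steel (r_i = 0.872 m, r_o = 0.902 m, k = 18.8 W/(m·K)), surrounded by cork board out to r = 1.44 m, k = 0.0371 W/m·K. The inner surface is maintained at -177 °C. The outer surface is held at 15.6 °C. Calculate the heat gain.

Resistance network (inner→outer):
  R_stainless steel = (1/0.872 − 1/0.902)/(4πk) = 0.03814/(4π·18.8) = 1.614×10^-4 K/W
  R_cork board = (1/0.902 − 1/1.44)/(4πk) = 0.4142/(4π·0.0371) = 0.8884 K/W
ΣR = 1.614×10^-4 + 0.8884 = 0.8886 K/W
Q = ΔT/ΣR = (-177 °C − 15.6 °C)/0.8886 = -217 W
(Negative Q ⇒ heat flows inward; heat gain = 217 W.)

Q = 217 W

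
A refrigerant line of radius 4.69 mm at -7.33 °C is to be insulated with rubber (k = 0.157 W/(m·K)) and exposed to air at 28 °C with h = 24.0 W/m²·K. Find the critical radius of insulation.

For a cylinder, r_cr = k_ins/h = 0.157/24.0 = 0.00654 m = 0.654 cm

r_cr = 0.654 cm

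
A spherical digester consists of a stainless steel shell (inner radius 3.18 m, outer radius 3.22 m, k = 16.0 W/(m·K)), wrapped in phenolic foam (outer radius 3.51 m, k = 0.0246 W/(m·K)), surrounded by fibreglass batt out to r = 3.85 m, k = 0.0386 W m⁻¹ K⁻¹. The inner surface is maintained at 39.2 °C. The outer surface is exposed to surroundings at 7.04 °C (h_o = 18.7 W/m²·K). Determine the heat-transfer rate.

Treat each layer as a resistance in series:
  R_stainless steel = (1/3.18 − 1/3.22)/(4πk) = 0.003906/(4π·16.0) = 1.943×10^-5 K/W
  R_phenolic foam = (1/3.22 − 1/3.51)/(4πk) = 0.02566/(4π·0.0246) = 0.08300 K/W
  R_fibreglass batt = (1/3.51 − 1/3.85)/(4πk) = 0.02516/(4π·0.0386) = 0.05187 K/W
  R_conv,out = 1/(4πr²h) = 1/(4π·3.85²·18.7) = 2.871×10^-4 K/W
ΣR = 1.943×10^-5 + 0.08300 + 0.05187 + 2.871×10^-4 = 0.1352 K/W
Q = ΔT/ΣR = (39.2 °C − 7.04 °C)/0.1352 = 238 W

Q = 238 W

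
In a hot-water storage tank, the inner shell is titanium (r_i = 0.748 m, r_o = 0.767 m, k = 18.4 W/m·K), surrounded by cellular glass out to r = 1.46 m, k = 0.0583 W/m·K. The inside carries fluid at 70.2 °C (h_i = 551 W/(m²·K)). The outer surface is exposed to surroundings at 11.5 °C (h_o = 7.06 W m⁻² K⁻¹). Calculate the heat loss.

Resistance network (inner→outer):
  R_conv,in = 1/(4πr²h) = 1/(4π·0.748²·551) = 2.581×10^-4 K/W
  R_titanium = (1/0.748 − 1/0.767)/(4πk) = 0.03312/(4π·18.4) = 1.432×10^-4 K/W
  R_cellular glass = (1/0.767 − 1/1.46)/(4πk) = 0.6188/(4π·0.0583) = 0.8447 K/W
  R_conv,out = 1/(4πr²h) = 1/(4π·1.46²·7.06) = 0.005288 K/W
ΣR = 2.581×10^-4 + 1.432×10^-4 + 0.8447 + 0.005288 = 0.8504 K/W
Q = ΔT/ΣR = (70.2 °C − 11.5 °C)/0.8504 = 69.0 W

Q = 69.0 W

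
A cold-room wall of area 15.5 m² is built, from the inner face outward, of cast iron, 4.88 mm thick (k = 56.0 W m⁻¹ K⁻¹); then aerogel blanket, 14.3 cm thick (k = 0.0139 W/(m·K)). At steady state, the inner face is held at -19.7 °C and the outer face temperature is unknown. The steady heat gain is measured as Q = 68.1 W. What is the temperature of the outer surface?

T_out = 25.5 °C

Sum the resistances:
  R_cast iron = L/(kA) = 0.00488/(56.0·15.5) = 5.622×10^-6 K/W
  R_aerogel blanket = L/(kA) = 0.143/(0.0139·15.5) = 0.6637 K/W
ΣR = 0.6637 K/W
ΔT = Q·ΣR = 68.1 × 0.6637 = 45.20 K
Heat flows inward, so T_out = T_in + ΔT = -19.7 + 45.20 = 25.5 °C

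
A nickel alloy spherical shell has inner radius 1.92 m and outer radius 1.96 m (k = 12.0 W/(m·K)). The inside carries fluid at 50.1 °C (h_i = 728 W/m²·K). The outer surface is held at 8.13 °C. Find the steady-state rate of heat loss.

Q = 419 kW

Series thermal resistances, inner to outer:
  R_conv,in = 1/(4πr²h) = 1/(4π·1.92²·728) = 2.965×10^-5 K/W
  R_nickel alloy = (1/1.92 − 1/1.96)/(4πk) = 0.01063/(4π·12.0) = 7.049×10^-5 K/W
ΣR = 2.965×10^-5 + 7.049×10^-5 = 1.001×10^-4 K/W
Q = ΔT/ΣR = (50.1 °C − 8.13 °C)/1.001×10^-4 = 4.19×10^5 W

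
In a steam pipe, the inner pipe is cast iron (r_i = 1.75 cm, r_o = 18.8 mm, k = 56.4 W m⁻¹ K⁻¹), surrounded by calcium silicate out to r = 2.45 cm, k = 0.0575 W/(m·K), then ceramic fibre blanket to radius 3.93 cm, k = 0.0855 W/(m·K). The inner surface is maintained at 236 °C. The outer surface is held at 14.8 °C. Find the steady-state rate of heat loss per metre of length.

Treat each layer as a resistance in series:
  R'_cast iron = ln(0.0188/0.0175)/(2πk) = 0.07166/(2π·56.4) = 2.022×10^-4 m·K/W
  R'_calcium silicate = ln(0.0245/0.0188)/(2πk) = 0.2648/(2π·0.0575) = 0.7330 m·K/W
  R'_ceramic fibre blanket = ln(0.0393/0.0245)/(2πk) = 0.4726/(2π·0.0855) = 0.8796 m·K/W
ΣR = 2.022×10^-4 + 0.7330 + 0.8796 = 1.613 m·K/W
Q' = ΔT/ΣR = (236 °C − 14.8 °C)/1.613 = 137 W/m

Q' = 137 W/m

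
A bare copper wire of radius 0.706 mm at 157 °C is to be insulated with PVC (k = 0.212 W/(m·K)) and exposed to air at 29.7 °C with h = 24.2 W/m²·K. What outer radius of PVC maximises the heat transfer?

r_cr = 0.876 cm

For a cylinder, r_cr = k_ins/h = 0.212/24.2 = 0.00876 m = 0.876 cm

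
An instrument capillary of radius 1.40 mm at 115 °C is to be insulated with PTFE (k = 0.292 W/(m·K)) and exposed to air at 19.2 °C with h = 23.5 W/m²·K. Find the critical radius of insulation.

r_cr = 1.24 cm

For a cylinder, r_cr = k_ins/h = 0.292/23.5 = 0.0124 m = 1.24 cm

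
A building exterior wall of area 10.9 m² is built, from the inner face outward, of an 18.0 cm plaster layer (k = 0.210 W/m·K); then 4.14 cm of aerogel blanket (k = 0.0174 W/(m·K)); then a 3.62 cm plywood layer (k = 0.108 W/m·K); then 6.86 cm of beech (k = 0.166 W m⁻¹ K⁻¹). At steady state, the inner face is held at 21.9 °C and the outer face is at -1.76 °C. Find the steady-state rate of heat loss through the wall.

Q = 64.7 W

Series thermal resistances, inner to outer:
  R_plaster = L/(kA) = 0.180/(0.210·10.9) = 0.07864 K/W
  R_aerogel blanket = L/(kA) = 0.0414/(0.0174·10.9) = 0.2183 K/W
  R_plywood = L/(kA) = 0.0362/(0.108·10.9) = 0.03075 K/W
  R_beech = L/(kA) = 0.0686/(0.166·10.9) = 0.03791 K/W
ΣR = 0.07864 + 0.2183 + 0.03075 + 0.03791 = 0.3656 K/W
Q = ΔT/ΣR = (21.9 °C − -1.76 °C)/0.3656 = 64.7 W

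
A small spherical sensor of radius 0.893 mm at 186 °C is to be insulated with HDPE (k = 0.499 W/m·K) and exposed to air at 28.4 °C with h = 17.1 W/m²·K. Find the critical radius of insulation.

r_cr = 5.84 cm

For a sphere, r_cr = 2k_ins/h = 2·0.499/17.1 = 0.0584 m = 5.84 cm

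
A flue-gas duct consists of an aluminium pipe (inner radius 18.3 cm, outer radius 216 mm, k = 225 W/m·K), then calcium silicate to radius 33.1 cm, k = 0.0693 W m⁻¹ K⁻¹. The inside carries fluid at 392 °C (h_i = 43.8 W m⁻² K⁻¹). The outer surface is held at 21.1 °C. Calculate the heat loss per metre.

Q' = 371 W/m

Series thermal resistances, inner to outer:
  R'_conv,in = 1/(2πr h) = 1/(2π·0.183·43.8) = 0.01986 m·K/W
  R'_aluminium = ln(0.216/0.183)/(2πk) = 0.1658/(2π·225) = 1.173×10^-4 m·K/W
  R'_calcium silicate = ln(0.331/0.216)/(2πk) = 0.4268/(2π·0.0693) = 0.9803 m·K/W
ΣR = 0.01986 + 1.173×10^-4 + 0.9803 = 1.000 m·K/W
Q' = ΔT/ΣR = (392 °C − 21.1 °C)/1.000 = 371 W/m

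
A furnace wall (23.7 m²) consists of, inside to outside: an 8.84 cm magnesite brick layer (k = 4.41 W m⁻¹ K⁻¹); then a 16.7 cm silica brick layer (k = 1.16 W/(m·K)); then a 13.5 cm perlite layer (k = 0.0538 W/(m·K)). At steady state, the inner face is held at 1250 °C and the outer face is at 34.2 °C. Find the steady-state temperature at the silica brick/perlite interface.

Treat each layer as a resistance in series:
  R_magnesite brick = L/(kA) = 0.0884/(4.41·23.7) = 8.458×10^-4 K/W
  R_silica brick = L/(kA) = 0.167/(1.16·23.7) = 0.006074 K/W
  R_perlite = L/(kA) = 0.135/(0.0538·23.7) = 0.1059 K/W
ΣR = 8.458×10^-4 + 0.006074 + 0.1059 = 0.1128 K/W
Q = ΔT/ΣR = (1250 °C − 34.2 °C)/0.1128 = 10780 W
From the inner boundary to the silica brick/perlite interface, ΣR_partial = 0.006920 K/W.
T_interface = T_in − Q·ΣR_partial = 1250 °C − (10780)(0.006920) = 1175 °C

T = 1175 °C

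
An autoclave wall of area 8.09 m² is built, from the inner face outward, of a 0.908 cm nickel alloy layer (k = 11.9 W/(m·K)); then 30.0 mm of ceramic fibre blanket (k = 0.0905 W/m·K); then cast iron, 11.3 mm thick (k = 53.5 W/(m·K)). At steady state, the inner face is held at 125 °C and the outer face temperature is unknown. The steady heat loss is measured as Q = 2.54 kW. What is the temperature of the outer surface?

Sum the resistances:
  R_nickel alloy = L/(kA) = 0.00908/(11.9·8.09) = 9.432×10^-5 K/W
  R_ceramic fibre blanket = L/(kA) = 0.0300/(0.0905·8.09) = 0.04098 K/W
  R_cast iron = L/(kA) = 0.0113/(53.5·8.09) = 2.611×10^-5 K/W
ΣR = 0.04110 K/W
ΔT = Q·ΣR = 2540 × 0.04110 = 104.4 K
Heat flows outward, so T_out = T_in − ΔT = 125 − 104.4 = 20.6 °C

T_out = 20.6 °C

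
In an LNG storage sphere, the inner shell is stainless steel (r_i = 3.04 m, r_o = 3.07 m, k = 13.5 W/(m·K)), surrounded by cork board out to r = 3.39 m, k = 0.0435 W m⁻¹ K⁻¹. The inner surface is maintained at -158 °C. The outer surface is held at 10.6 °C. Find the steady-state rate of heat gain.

Series thermal resistances, inner to outer:
  R_stainless steel = (1/3.04 − 1/3.07)/(4πk) = 0.003214/(4π·13.5) = 1.895×10^-5 K/W
  R_cork board = (1/3.07 − 1/3.39)/(4πk) = 0.03075/(4π·0.0435) = 0.05625 K/W
ΣR = 1.895×10^-5 + 0.05625 = 0.05627 K/W
Q = ΔT/ΣR = (-158 °C − 10.6 °C)/0.05627 = -3000 W
(Negative Q ⇒ heat flows inward; heat gain = 3000 W.)

Q = 3.00 kW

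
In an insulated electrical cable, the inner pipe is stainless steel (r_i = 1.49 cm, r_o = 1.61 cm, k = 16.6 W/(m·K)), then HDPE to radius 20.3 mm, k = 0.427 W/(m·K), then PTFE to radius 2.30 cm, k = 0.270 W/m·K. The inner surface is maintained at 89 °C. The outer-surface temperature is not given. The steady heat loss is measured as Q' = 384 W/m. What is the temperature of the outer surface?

Series resistances:
  R'_stainless steel = ln(0.0161/0.0149)/(2πk) = 0.07746/(2π·16.6) = 7.426×10^-4 m·K/W
  R'_HDPE = ln(0.0203/0.0161)/(2πk) = 0.2318/(2π·0.427) = 0.08640 m·K/W
  R'_PTFE = ln(0.0230/0.0203)/(2πk) = 0.1249/(2π·0.270) = 0.07361 m·K/W
ΣR = 0.1607 m·K/W
ΔT = Q'·ΣR = 384 × 0.1607 = 61.71 K
Heat flows outward, so T_out = T_in − ΔT = 89 − 61.71 = 27.3 °C

T_out = 27.3 °C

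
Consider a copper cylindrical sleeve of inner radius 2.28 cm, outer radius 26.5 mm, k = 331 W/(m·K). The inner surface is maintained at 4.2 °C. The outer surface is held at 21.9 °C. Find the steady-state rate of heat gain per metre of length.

Q' = 2πk·ΔT/ln(r₂/r₁) = 2π × 331 × 17.7 / ln(0.0265/0.0228) = 2.45×10^5 W/m

Q' = 2.45×10^5 W/m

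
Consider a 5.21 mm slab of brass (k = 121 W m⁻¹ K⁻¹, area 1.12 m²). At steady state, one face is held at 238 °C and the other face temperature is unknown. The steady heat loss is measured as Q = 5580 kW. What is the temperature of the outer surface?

T_out = 23.5 °C

Sum the resistances:
  R_brass = L/(kA) = 0.00521/(121·1.12) = 3.844×10^-5 K/W
ΣR = 3.844×10^-5 K/W
ΔT = Q·ΣR = 5.58×10^6 × 3.844×10^-5 = 214.5 K
Heat flows outward, so T_out = T_in − ΔT = 238 − 214.5 = 23.5 °C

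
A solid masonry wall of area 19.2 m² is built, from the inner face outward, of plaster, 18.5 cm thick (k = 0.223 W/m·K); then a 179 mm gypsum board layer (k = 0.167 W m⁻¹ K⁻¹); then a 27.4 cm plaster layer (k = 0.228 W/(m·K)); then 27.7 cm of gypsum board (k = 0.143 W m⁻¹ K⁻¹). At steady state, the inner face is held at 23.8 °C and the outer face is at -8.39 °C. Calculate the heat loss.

Q = 123 W

Resistance network (inner→outer):
  R_plaster = L/(kA) = 0.185/(0.223·19.2) = 0.04321 K/W
  R_gypsum board = L/(kA) = 0.179/(0.167·19.2) = 0.05583 K/W
  R_plaster = L/(kA) = 0.274/(0.228·19.2) = 0.06259 K/W
  R_gypsum board = L/(kA) = 0.277/(0.143·19.2) = 0.1009 K/W
ΣR = 0.04321 + 0.05583 + 0.06259 + 0.1009 = 0.2625 K/W
Q = ΔT/ΣR = (23.8 °C − -8.39 °C)/0.2625 = 123 W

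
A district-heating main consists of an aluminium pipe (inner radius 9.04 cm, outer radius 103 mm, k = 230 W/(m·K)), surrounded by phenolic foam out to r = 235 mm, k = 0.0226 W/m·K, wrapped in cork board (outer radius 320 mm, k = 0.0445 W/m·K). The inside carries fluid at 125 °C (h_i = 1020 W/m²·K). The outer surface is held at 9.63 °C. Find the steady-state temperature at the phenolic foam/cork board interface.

Series thermal resistances, inner to outer:
  R'_conv,in = 1/(2πr h) = 1/(2π·0.0904·1020) = 0.001726 m·K/W
  R'_aluminium = ln(0.103/0.0904)/(2πk) = 0.1305/(2π·230) = 9.029×10^-5 m·K/W
  R'_phenolic foam = ln(0.235/0.103)/(2πk) = 0.8249/(2π·0.0226) = 5.809 m·K/W
  R'_cork board = ln(0.320/0.235)/(2πk) = 0.3087/(2π·0.0445) = 1.104 m·K/W
ΣR = 0.001726 + 9.029×10^-5 + 5.809 + 1.104 = 6.915 m·K/W
Q' = ΔT/ΣR = (125 °C − 9.63 °C)/6.915 = 16.68 W/m
From the inner boundary to the phenolic foam/cork board interface, ΣR_partial = 5.811 m·K/W.
T_interface = T_in − Q'·ΣR_partial = 125 °C − (16.68)(5.811) = 28.1 °C

T = 28.1 °C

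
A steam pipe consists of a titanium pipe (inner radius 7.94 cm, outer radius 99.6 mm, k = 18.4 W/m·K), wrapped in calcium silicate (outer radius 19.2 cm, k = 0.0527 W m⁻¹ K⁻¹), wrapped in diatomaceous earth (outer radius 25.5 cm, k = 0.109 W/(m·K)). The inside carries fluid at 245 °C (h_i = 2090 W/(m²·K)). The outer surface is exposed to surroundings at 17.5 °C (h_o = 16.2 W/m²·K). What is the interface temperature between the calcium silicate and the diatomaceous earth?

Treat each layer as a resistance in series:
  R'_conv,in = 1/(2πr h) = 1/(2π·0.0794·2090) = 9.591×10^-4 m·K/W
  R'_titanium = ln(0.0996/0.0794)/(2πk) = 0.2267/(2π·18.4) = 0.001961 m·K/W
  R'_calcium silicate = ln(0.192/0.0996)/(2πk) = 0.6563/(2π·0.0527) = 1.982 m·K/W
  R'_diatomaceous earth = ln(0.255/0.192)/(2πk) = 0.2838/(2π·0.109) = 0.4143 m·K/W
  R'_conv,out = 1/(2πr h) = 1/(2π·0.255·16.2) = 0.03853 m·K/W
ΣR = 9.591×10^-4 + 0.001961 + 1.982 + 0.4143 + 0.03853 = 2.438 m·K/W
Q' = ΔT/ΣR = (245 °C − 17.5 °C)/2.438 = 93.31 W/m
From the inner boundary to the calcium silicate/diatomaceous earth interface, ΣR_partial = 1.985 m·K/W.
T_interface = T_in − Q'·ΣR_partial = 245 °C − (93.31)(1.985) = 59.8 °C

T = 59.8 °C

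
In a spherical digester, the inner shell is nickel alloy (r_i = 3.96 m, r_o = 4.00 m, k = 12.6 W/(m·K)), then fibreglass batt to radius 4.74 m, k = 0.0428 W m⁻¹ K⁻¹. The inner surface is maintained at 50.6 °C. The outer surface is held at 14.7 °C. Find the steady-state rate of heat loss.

Treat each layer as a resistance in series:
  R_nickel alloy = (1/3.96 − 1/4.00)/(4πk) = 0.002525/(4π·12.6) = 1.595×10^-5 K/W
  R_fibreglass batt = (1/4.00 − 1/4.74)/(4πk) = 0.03903/(4π·0.0428) = 0.07257 K/W
ΣR = 1.595×10^-5 + 0.07257 = 0.07259 K/W
Q = ΔT/ΣR = (50.6 °C − 14.7 °C)/0.07259 = 495 W

Q = 495 W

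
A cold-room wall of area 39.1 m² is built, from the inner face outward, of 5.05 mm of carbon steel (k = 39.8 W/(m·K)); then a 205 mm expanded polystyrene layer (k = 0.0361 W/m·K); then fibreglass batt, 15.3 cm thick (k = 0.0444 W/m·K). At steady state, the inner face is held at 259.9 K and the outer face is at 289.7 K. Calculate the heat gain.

Series thermal resistances, inner to outer:
  R_carbon steel = L/(kA) = 0.00505/(39.8·39.1) = 3.245×10^-6 K/W
  R_expanded polystyrene = L/(kA) = 0.205/(0.0361·39.1) = 0.1452 K/W
  R_fibreglass batt = L/(kA) = 0.153/(0.0444·39.1) = 0.08813 K/W
ΣR = 3.245×10^-6 + 0.1452 + 0.08813 = 0.2333 K/W
Q = ΔT/ΣR = (259.9 K − 289.7 K)/0.2333 = -128 W
(Negative Q ⇒ heat flows inward; heat gain = 128 W.)

Q = 128 W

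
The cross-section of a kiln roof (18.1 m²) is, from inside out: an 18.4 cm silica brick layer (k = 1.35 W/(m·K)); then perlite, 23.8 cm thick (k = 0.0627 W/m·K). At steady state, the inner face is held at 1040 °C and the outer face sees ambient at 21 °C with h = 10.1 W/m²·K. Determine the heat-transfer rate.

Resistance network (inner→outer):
  R_silica brick = L/(kA) = 0.184/(1.35·18.1) = 0.007530 K/W
  R_perlite = L/(kA) = 0.238/(0.0627·18.1) = 0.2097 K/W
  R_conv,out = 1/(hA) = 1/(10.1·18.1) = 0.005470 K/W
ΣR = 0.007530 + 0.2097 + 0.005470 = 0.2227 K/W
Q = ΔT/ΣR = (1040 °C − 21 °C)/0.2227 = 4580 W

Q = 4580 W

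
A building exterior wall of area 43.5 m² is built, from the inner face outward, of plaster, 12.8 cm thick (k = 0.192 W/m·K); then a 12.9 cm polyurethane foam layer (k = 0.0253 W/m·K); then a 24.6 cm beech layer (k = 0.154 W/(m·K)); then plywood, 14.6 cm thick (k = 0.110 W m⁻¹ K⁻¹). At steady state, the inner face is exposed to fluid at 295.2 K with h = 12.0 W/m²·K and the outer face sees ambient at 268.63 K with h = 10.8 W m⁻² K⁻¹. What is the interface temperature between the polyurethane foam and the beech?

T = 277.67 K

Treat each layer as a resistance in series:
  R_conv,in = 1/(hA) = 1/(12.0·43.5) = 0.001916 K/W
  R_plaster = L/(kA) = 0.128/(0.192·43.5) = 0.01533 K/W
  R_polyurethane foam = L/(kA) = 0.129/(0.0253·43.5) = 0.1172 K/W
  R_beech = L/(kA) = 0.246/(0.154·43.5) = 0.03672 K/W
  R_plywood = L/(kA) = 0.146/(0.110·43.5) = 0.03051 K/W
  R_conv,out = 1/(hA) = 1/(10.8·43.5) = 0.002129 K/W
ΣR = 0.001916 + 0.01533 + 0.1172 + 0.03672 + 0.03051 + 0.002129 = 0.2038 K/W
Q = ΔT/ΣR = (295.2 K − 268.63 K)/0.2038 = 130.4 W
From the inner boundary to the polyurethane foam/beech interface, ΣR_partial = 0.1344 K/W.
T_interface = T_in − Q·ΣR_partial = 295.2 K − (130.4)(0.1344) = 277.67 K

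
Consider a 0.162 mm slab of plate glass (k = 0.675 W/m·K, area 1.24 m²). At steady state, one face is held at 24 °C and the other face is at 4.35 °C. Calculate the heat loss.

Q = kA·ΔT/L = 0.675 × 1.24 × |24 °C − 4.35 °C| / 1.62×10^-4 = 1.02×10^5 W

Q = 1.02×10^5 W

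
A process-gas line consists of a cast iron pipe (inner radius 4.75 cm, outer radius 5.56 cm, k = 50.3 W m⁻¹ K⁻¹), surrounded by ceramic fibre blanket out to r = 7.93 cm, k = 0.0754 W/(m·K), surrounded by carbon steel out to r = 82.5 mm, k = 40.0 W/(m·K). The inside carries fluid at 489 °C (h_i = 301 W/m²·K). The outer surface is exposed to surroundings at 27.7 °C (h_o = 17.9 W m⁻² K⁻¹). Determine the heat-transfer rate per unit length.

Q' = 531 W/m

Treat each layer as a resistance in series:
  R'_conv,in = 1/(2πr h) = 1/(2π·0.0475·301) = 0.01113 m·K/W
  R'_cast iron = ln(0.0556/0.0475)/(2πk) = 0.1575/(2π·50.3) = 4.982×10^-4 m·K/W
  R'_ceramic fibre blanket = ln(0.0793/0.0556)/(2πk) = 0.3551/(2π·0.0754) = 0.7495 m·K/W
  R'_carbon steel = ln(0.0825/0.0793)/(2πk) = 0.03956/(2π·40.0) = 1.574×10^-4 m·K/W
  R'_conv,out = 1/(2πr h) = 1/(2π·0.0825·17.9) = 0.1078 m·K/W
ΣR = 0.01113 + 4.982×10^-4 + 0.7495 + 1.574×10^-4 + 0.1078 = 0.8691 m·K/W
Q' = ΔT/ΣR = (489 °C − 27.7 °C)/0.8691 = 531 W/m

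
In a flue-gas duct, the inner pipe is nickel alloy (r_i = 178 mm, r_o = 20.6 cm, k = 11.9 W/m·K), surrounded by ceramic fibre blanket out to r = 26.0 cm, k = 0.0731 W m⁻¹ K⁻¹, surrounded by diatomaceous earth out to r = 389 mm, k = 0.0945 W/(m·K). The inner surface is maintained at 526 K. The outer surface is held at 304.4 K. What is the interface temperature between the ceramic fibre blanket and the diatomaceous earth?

T = 431 K

Resistance network (inner→outer):
  R'_nickel alloy = ln(0.206/0.178)/(2πk) = 0.1461/(2π·11.9) = 0.001954 m·K/W
  R'_ceramic fibre blanket = ln(0.260/0.206)/(2πk) = 0.2328/(2π·0.0731) = 0.5069 m·K/W
  R'_diatomaceous earth = ln(0.389/0.260)/(2πk) = 0.4029/(2π·0.0945) = 0.6786 m·K/W
ΣR = 0.001954 + 0.5069 + 0.6786 = 1.187 m·K/W
Q' = ΔT/ΣR = (526 K − 304.4 K)/1.187 = 186.7 W/m
From the inner boundary to the ceramic fibre blanket/diatomaceous earth interface, ΣR_partial = 0.5089 m·K/W.
T_interface = T_in − Q'·ΣR_partial = 526 K − (186.7)(0.5089) = 431 K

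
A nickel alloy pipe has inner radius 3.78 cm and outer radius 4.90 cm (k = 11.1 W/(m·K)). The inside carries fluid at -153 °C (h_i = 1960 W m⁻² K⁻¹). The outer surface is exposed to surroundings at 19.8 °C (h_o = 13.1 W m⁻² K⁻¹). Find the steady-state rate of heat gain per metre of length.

Q' = 681 W/m

Series thermal resistances, inner to outer:
  R'_conv,in = 1/(2πr h) = 1/(2π·0.0378·1960) = 0.002148 m·K/W
  R'_nickel alloy = ln(0.0490/0.0378)/(2πk) = 0.2595/(2π·11.1) = 0.003721 m·K/W
  R'_conv,out = 1/(2πr h) = 1/(2π·0.0490·13.1) = 0.2479 m·K/W
ΣR = 0.002148 + 0.003721 + 0.2479 = 0.2538 m·K/W
Q' = ΔT/ΣR = (-153 °C − 19.8 °C)/0.2538 = -681 W/m
(Negative Q' ⇒ heat flows inward; heat gain = 681 W/m.)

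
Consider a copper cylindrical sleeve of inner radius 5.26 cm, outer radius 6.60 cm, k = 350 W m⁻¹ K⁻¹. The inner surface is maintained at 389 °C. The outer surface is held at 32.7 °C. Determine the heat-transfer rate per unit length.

Q' = 2πk·ΔT/ln(r₂/r₁) = 2π × 350 × 356.3 / ln(0.0660/0.0526) = 3.45×10^6 W/m

Q' = 3.45×10^6 W/m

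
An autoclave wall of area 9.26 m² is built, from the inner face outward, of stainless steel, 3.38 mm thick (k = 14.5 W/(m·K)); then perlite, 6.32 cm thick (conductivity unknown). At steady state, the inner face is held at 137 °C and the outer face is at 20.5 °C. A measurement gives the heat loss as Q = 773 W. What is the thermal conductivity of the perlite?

k = 0.0453 W/m·K

ΣR = ΔT/Q = |137 − 20.5|/773 = 0.1507 K/W
Known resistances:
  R_stainless steel = L/(kA) = 0.00338/(14.5·9.26) = 2.517×10^-5 K/W
R_perlite = ΣR − ΣR_known = 0.1507 − 2.517×10^-5 = 0.1507 K/W
L/(kA) = 0.1507 ⇒ k = 0.0632/(0.1507·9.26) = 0.0453 W/m·K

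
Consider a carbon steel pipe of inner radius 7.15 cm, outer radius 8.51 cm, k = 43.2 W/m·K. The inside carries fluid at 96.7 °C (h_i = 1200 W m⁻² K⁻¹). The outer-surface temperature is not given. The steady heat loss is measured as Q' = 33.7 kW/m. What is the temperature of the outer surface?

Sum the resistances:
  R'_conv,in = 1/(2πr h) = 1/(2π·0.0715·1200) = 0.001855 m·K/W
  R'_carbon steel = ln(0.0851/0.0715)/(2πk) = 0.1741/(2π·43.2) = 6.415×10^-4 m·K/W
ΣR = 0.002496 m·K/W
ΔT = Q'·ΣR = 33700 × 0.002496 = 84.12 K
Heat flows outward, so T_out = T_in − ΔT = 96.7 − 84.12 = 12.6 °C

T_out = 12.6 °C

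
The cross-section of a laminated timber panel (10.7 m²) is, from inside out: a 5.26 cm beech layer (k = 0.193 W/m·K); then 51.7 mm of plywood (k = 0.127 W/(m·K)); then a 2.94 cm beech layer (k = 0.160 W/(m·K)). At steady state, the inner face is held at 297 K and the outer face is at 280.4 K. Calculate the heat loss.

Resistance network (inner→outer):
  R_beech = L/(kA) = 0.0526/(0.193·10.7) = 0.02547 K/W
  R_plywood = L/(kA) = 0.0517/(0.127·10.7) = 0.03805 K/W
  R_beech = L/(kA) = 0.0294/(0.160·10.7) = 0.01717 K/W
ΣR = 0.02547 + 0.03805 + 0.01717 = 0.08069 K/W
Q = ΔT/ΣR = (297 K − 280.4 K)/0.08069 = 206 W

Q = 206 W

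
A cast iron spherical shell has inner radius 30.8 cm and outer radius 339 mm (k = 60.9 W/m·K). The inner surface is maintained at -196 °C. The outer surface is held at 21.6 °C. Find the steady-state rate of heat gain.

Q = 4πk·ΔT/(1/r₁ − 1/r₂) = 4π × 60.9 × 217.6 / (1/0.308 − 1/0.339) = 5.61×10^5 W

Q = 5.61×10^5 W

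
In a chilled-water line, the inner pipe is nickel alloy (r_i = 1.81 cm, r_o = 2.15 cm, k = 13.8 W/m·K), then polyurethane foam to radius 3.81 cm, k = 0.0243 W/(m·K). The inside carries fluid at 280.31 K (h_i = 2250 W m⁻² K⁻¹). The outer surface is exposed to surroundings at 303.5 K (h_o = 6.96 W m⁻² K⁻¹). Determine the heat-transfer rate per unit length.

Q' = 5.33 W/m

Series thermal resistances, inner to outer:
  R'_conv,in = 1/(2πr h) = 1/(2π·0.0181·2250) = 0.003908 m·K/W
  R'_nickel alloy = ln(0.0215/0.0181)/(2πk) = 0.1721/(2π·13.8) = 0.001985 m·K/W
  R'_polyurethane foam = ln(0.0381/0.0215)/(2πk) = 0.5722/(2π·0.0243) = 3.747 m·K/W
  R'_conv,out = 1/(2πr h) = 1/(2π·0.0381·6.96) = 0.6002 m·K/W
ΣR = 0.003908 + 0.001985 + 3.747 + 0.6002 = 4.353 m·K/W
Q' = ΔT/ΣR = (280.31 K − 303.5 K)/4.353 = -5.33 W/m
(Negative Q' ⇒ heat flows inward; heat gain = 5.33 W/m.)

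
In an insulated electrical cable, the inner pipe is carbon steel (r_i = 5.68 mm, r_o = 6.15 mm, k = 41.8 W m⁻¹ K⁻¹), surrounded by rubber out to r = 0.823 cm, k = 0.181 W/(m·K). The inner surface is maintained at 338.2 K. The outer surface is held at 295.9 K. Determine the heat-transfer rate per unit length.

Resistance network (inner→outer):
  R'_carbon steel = ln(0.00615/0.00568)/(2πk) = 0.07950/(2π·41.8) = 3.027×10^-4 m·K/W
  R'_rubber = ln(0.00823/0.00615)/(2πk) = 0.2913/(2π·0.181) = 0.2562 m·K/W
ΣR = 3.027×10^-4 + 0.2562 = 0.2565 m·K/W
Q' = ΔT/ΣR = (338.2 K − 295.9 K)/0.2565 = 165 W/m

Q' = 165 W/m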